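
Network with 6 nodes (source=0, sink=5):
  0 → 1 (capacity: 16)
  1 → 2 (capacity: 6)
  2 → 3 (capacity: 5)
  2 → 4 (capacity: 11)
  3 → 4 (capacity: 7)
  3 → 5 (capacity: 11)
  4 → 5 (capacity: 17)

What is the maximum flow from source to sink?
Maximum flow = 6

Max flow: 6

Flow assignment:
  0 → 1: 6/16
  1 → 2: 6/6
  2 → 3: 5/5
  2 → 4: 1/11
  3 → 5: 5/11
  4 → 5: 1/17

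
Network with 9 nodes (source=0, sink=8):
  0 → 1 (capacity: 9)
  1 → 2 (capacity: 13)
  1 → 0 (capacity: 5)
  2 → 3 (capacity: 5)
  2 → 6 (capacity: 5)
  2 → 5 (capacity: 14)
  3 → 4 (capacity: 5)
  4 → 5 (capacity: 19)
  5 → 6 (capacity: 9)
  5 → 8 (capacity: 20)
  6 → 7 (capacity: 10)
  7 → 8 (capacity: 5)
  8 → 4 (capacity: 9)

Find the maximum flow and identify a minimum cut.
Max flow = 9, Min cut edges: (0,1)

Maximum flow: 9
Minimum cut: (0,1)
Partition: S = [0], T = [1, 2, 3, 4, 5, 6, 7, 8]

Max-flow min-cut theorem verified: both equal 9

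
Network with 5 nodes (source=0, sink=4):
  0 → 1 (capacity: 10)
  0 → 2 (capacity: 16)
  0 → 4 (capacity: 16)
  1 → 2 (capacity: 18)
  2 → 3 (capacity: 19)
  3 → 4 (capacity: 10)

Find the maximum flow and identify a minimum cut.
Max flow = 26, Min cut edges: (0,4), (3,4)

Maximum flow: 26
Minimum cut: (0,4), (3,4)
Partition: S = [0, 1, 2, 3], T = [4]

Max-flow min-cut theorem verified: both equal 26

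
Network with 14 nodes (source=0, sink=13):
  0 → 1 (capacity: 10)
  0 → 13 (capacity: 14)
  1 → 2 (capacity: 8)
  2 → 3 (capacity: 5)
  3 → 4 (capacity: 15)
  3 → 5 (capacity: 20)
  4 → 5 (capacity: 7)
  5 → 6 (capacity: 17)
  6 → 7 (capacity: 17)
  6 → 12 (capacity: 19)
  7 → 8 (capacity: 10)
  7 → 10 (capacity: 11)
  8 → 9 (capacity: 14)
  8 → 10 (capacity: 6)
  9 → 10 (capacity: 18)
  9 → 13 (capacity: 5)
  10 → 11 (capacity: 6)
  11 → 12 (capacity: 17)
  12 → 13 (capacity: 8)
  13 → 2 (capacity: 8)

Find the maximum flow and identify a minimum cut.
Max flow = 19, Min cut edges: (0,13), (2,3)

Maximum flow: 19
Minimum cut: (0,13), (2,3)
Partition: S = [0, 1, 2], T = [3, 4, 5, 6, 7, 8, 9, 10, 11, 12, 13]

Max-flow min-cut theorem verified: both equal 19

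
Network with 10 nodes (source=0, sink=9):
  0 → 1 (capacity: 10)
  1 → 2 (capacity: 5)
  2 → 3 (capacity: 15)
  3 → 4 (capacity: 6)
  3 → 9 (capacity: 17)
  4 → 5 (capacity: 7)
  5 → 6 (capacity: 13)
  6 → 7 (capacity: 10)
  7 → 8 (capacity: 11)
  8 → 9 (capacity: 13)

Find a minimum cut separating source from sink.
Min cut value = 5, edges: (1,2)

Min cut value: 5
Partition: S = [0, 1], T = [2, 3, 4, 5, 6, 7, 8, 9]
Cut edges: (1,2)

By max-flow min-cut theorem, max flow = min cut = 5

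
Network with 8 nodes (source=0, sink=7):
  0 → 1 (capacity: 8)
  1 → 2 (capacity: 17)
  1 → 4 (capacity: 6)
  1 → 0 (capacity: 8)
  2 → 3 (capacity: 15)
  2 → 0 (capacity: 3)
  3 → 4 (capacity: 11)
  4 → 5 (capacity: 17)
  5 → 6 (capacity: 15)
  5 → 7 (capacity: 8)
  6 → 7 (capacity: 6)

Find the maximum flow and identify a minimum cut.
Max flow = 8, Min cut edges: (0,1)

Maximum flow: 8
Minimum cut: (0,1)
Partition: S = [0], T = [1, 2, 3, 4, 5, 6, 7]

Max-flow min-cut theorem verified: both equal 8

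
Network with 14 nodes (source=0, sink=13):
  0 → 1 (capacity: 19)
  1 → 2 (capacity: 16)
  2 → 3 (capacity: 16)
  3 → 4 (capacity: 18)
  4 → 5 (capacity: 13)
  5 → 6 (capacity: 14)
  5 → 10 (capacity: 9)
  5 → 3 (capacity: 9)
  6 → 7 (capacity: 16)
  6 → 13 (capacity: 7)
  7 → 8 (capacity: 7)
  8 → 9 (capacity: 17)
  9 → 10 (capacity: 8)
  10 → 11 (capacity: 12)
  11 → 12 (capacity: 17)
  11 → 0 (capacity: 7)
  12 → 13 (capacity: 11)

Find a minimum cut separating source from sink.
Min cut value = 13, edges: (4,5)

Min cut value: 13
Partition: S = [0, 1, 2, 3, 4], T = [5, 6, 7, 8, 9, 10, 11, 12, 13]
Cut edges: (4,5)

By max-flow min-cut theorem, max flow = min cut = 13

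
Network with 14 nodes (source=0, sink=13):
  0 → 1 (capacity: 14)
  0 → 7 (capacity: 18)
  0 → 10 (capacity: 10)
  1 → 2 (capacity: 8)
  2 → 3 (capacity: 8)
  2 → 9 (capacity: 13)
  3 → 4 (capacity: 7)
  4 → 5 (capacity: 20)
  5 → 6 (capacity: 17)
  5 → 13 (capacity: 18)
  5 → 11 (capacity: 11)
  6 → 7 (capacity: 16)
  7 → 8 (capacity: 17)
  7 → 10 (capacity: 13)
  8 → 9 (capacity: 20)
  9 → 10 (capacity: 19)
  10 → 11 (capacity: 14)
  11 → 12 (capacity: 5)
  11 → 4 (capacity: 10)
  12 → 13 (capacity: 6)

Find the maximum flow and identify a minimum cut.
Max flow = 21, Min cut edges: (3,4), (10,11)

Maximum flow: 21
Minimum cut: (3,4), (10,11)
Partition: S = [0, 1, 2, 3, 6, 7, 8, 9, 10], T = [4, 5, 11, 12, 13]

Max-flow min-cut theorem verified: both equal 21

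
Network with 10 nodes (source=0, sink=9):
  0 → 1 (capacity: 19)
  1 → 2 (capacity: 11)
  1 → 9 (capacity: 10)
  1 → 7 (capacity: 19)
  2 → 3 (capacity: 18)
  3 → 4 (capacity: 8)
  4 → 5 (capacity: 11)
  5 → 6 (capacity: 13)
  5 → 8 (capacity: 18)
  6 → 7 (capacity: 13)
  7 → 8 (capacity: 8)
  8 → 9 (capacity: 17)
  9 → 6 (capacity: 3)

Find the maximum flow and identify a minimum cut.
Max flow = 19, Min cut edges: (0,1)

Maximum flow: 19
Minimum cut: (0,1)
Partition: S = [0], T = [1, 2, 3, 4, 5, 6, 7, 8, 9]

Max-flow min-cut theorem verified: both equal 19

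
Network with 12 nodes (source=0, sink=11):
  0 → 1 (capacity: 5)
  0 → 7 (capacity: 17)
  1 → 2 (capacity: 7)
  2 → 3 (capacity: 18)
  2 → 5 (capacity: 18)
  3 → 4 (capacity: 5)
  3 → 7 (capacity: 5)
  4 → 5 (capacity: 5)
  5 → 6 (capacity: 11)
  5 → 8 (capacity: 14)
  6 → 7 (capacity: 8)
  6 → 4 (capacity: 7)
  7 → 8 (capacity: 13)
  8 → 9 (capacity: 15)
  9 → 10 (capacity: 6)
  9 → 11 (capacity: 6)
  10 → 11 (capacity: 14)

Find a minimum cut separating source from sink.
Min cut value = 12, edges: (9,10), (9,11)

Min cut value: 12
Partition: S = [0, 1, 2, 3, 4, 5, 6, 7, 8, 9], T = [10, 11]
Cut edges: (9,10), (9,11)

By max-flow min-cut theorem, max flow = min cut = 12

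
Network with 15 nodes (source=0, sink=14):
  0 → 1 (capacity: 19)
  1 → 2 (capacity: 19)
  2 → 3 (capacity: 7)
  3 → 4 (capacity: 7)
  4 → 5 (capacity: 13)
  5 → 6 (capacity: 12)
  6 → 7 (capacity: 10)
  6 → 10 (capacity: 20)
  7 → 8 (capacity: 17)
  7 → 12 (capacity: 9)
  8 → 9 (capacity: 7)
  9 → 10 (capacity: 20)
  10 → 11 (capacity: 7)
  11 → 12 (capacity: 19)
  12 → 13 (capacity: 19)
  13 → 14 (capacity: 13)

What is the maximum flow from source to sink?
Maximum flow = 7

Max flow: 7

Flow assignment:
  0 → 1: 7/19
  1 → 2: 7/19
  2 → 3: 7/7
  3 → 4: 7/7
  4 → 5: 7/13
  5 → 6: 7/12
  6 → 7: 7/10
  7 → 12: 7/9
  12 → 13: 7/19
  13 → 14: 7/13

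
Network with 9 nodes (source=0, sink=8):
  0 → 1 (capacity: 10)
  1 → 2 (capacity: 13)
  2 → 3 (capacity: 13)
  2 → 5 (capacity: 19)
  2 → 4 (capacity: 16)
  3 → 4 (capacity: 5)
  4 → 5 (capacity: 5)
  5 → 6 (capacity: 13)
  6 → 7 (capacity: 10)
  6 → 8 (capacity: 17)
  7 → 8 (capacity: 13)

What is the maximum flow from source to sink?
Maximum flow = 10

Max flow: 10

Flow assignment:
  0 → 1: 10/10
  1 → 2: 10/13
  2 → 5: 10/19
  5 → 6: 10/13
  6 → 8: 10/17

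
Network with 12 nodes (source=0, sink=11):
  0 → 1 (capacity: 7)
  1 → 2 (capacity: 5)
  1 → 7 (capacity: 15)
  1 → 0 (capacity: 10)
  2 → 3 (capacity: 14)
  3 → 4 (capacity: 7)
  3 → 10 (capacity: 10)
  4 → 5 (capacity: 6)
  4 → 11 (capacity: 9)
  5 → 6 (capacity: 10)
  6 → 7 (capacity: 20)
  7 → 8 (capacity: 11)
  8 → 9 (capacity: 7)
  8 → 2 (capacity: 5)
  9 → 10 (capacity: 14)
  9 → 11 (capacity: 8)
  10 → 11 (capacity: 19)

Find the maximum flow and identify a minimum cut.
Max flow = 7, Min cut edges: (0,1)

Maximum flow: 7
Minimum cut: (0,1)
Partition: S = [0], T = [1, 2, 3, 4, 5, 6, 7, 8, 9, 10, 11]

Max-flow min-cut theorem verified: both equal 7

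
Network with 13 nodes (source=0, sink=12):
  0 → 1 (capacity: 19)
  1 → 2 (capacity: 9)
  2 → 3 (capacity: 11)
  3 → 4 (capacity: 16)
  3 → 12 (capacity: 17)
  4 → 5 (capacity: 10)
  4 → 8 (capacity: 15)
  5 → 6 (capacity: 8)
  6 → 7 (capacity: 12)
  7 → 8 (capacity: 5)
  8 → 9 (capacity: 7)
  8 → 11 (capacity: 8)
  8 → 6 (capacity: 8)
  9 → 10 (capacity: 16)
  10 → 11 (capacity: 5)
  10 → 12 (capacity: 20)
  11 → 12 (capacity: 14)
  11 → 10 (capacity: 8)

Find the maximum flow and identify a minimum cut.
Max flow = 9, Min cut edges: (1,2)

Maximum flow: 9
Minimum cut: (1,2)
Partition: S = [0, 1], T = [2, 3, 4, 5, 6, 7, 8, 9, 10, 11, 12]

Max-flow min-cut theorem verified: both equal 9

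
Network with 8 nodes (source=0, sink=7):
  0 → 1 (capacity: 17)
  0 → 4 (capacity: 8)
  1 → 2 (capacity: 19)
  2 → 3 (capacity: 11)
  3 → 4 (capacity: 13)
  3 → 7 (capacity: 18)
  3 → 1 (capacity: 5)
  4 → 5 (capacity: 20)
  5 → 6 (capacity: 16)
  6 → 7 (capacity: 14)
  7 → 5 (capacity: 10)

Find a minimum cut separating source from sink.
Min cut value = 19, edges: (0,4), (2,3)

Min cut value: 19
Partition: S = [0, 1, 2], T = [3, 4, 5, 6, 7]
Cut edges: (0,4), (2,3)

By max-flow min-cut theorem, max flow = min cut = 19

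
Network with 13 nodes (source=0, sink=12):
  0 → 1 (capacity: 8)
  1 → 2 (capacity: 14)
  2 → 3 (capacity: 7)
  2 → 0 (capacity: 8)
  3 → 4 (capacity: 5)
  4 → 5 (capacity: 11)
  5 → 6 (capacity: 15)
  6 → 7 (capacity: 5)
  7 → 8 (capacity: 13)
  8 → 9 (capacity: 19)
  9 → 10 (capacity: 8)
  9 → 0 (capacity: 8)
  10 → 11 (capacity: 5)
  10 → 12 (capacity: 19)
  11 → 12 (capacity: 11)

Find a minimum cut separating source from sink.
Min cut value = 5, edges: (6,7)

Min cut value: 5
Partition: S = [0, 1, 2, 3, 4, 5, 6], T = [7, 8, 9, 10, 11, 12]
Cut edges: (6,7)

By max-flow min-cut theorem, max flow = min cut = 5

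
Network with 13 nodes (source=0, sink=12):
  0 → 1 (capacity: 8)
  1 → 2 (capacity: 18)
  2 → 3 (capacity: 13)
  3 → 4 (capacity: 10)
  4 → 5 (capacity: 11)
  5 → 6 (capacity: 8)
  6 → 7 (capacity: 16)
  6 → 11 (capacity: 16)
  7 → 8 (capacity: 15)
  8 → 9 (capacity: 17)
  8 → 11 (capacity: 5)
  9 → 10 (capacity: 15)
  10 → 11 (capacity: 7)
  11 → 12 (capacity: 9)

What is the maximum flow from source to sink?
Maximum flow = 8

Max flow: 8

Flow assignment:
  0 → 1: 8/8
  1 → 2: 8/18
  2 → 3: 8/13
  3 → 4: 8/10
  4 → 5: 8/11
  5 → 6: 8/8
  6 → 11: 8/16
  11 → 12: 8/9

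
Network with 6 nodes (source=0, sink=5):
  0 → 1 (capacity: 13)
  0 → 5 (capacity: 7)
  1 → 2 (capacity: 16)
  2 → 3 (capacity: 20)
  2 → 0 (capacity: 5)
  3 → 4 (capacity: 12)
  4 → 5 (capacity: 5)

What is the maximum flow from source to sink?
Maximum flow = 12

Max flow: 12

Flow assignment:
  0 → 1: 10/13
  0 → 5: 7/7
  1 → 2: 10/16
  2 → 3: 5/20
  2 → 0: 5/5
  3 → 4: 5/12
  4 → 5: 5/5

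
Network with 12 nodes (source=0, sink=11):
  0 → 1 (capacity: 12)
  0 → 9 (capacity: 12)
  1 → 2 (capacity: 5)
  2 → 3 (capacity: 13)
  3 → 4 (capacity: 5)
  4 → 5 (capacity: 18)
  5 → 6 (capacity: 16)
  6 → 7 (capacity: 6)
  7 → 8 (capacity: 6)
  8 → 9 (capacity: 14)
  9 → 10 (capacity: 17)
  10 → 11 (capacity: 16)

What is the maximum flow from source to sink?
Maximum flow = 16

Max flow: 16

Flow assignment:
  0 → 1: 5/12
  0 → 9: 11/12
  1 → 2: 5/5
  2 → 3: 5/13
  3 → 4: 5/5
  4 → 5: 5/18
  5 → 6: 5/16
  6 → 7: 5/6
  7 → 8: 5/6
  8 → 9: 5/14
  9 → 10: 16/17
  10 → 11: 16/16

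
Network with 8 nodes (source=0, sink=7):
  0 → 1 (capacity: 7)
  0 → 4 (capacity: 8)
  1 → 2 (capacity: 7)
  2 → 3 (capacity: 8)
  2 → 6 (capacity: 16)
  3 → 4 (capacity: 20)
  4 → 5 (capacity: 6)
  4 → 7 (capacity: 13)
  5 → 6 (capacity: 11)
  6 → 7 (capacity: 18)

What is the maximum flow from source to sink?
Maximum flow = 15

Max flow: 15

Flow assignment:
  0 → 1: 7/7
  0 → 4: 8/8
  1 → 2: 7/7
  2 → 6: 7/16
  4 → 7: 8/13
  6 → 7: 7/18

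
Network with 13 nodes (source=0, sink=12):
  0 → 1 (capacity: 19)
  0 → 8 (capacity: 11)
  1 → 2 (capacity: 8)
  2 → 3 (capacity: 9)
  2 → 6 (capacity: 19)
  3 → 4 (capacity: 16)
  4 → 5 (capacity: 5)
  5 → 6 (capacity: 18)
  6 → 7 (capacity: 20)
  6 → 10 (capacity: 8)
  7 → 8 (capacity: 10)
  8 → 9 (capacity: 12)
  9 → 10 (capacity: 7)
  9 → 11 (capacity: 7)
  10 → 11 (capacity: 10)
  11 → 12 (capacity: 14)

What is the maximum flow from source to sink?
Maximum flow = 14

Max flow: 14

Flow assignment:
  0 → 1: 6/19
  0 → 8: 8/11
  1 → 2: 6/8
  2 → 6: 6/19
  6 → 10: 6/8
  8 → 9: 8/12
  9 → 10: 4/7
  9 → 11: 4/7
  10 → 11: 10/10
  11 → 12: 14/14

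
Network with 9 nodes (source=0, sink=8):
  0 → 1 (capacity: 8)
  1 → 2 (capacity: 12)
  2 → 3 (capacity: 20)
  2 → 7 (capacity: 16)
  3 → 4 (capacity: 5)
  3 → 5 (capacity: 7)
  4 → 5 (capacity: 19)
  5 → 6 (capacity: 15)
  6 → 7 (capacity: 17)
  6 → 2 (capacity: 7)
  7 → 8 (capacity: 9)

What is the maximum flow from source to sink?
Maximum flow = 8

Max flow: 8

Flow assignment:
  0 → 1: 8/8
  1 → 2: 8/12
  2 → 7: 8/16
  7 → 8: 8/9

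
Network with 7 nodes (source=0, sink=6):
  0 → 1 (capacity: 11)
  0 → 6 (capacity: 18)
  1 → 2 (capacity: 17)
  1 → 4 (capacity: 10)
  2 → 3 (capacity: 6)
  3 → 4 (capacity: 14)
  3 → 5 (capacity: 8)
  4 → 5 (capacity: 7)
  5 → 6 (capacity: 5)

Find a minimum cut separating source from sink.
Min cut value = 23, edges: (0,6), (5,6)

Min cut value: 23
Partition: S = [0, 1, 2, 3, 4, 5], T = [6]
Cut edges: (0,6), (5,6)

By max-flow min-cut theorem, max flow = min cut = 23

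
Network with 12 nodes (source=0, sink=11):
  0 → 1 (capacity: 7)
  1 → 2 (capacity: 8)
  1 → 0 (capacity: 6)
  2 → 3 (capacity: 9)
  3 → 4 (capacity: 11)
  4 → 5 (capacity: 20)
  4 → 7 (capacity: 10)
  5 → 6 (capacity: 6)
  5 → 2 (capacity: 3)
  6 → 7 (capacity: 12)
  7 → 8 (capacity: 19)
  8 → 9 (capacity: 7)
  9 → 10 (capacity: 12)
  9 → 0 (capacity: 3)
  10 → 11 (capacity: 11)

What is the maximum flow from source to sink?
Maximum flow = 7

Max flow: 7

Flow assignment:
  0 → 1: 7/7
  1 → 2: 7/8
  2 → 3: 7/9
  3 → 4: 7/11
  4 → 7: 7/10
  7 → 8: 7/19
  8 → 9: 7/7
  9 → 10: 7/12
  10 → 11: 7/11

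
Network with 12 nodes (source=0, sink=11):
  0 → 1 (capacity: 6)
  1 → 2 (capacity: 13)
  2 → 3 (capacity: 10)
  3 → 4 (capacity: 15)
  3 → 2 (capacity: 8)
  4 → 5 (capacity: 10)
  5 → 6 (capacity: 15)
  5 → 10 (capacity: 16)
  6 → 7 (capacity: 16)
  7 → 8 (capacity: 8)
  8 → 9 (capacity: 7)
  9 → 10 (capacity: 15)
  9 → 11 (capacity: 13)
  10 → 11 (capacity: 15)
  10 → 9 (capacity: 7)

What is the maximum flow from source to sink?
Maximum flow = 6

Max flow: 6

Flow assignment:
  0 → 1: 6/6
  1 → 2: 6/13
  2 → 3: 6/10
  3 → 4: 6/15
  4 → 5: 6/10
  5 → 10: 6/16
  10 → 11: 6/15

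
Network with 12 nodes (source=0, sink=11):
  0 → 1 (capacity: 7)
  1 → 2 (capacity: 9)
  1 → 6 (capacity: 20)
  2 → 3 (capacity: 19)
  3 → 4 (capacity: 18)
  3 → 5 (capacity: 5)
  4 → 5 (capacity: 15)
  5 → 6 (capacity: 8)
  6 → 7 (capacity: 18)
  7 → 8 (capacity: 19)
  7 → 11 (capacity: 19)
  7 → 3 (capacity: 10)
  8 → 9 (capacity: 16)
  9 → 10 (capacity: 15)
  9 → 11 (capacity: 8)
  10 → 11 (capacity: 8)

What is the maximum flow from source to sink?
Maximum flow = 7

Max flow: 7

Flow assignment:
  0 → 1: 7/7
  1 → 6: 7/20
  6 → 7: 7/18
  7 → 11: 7/19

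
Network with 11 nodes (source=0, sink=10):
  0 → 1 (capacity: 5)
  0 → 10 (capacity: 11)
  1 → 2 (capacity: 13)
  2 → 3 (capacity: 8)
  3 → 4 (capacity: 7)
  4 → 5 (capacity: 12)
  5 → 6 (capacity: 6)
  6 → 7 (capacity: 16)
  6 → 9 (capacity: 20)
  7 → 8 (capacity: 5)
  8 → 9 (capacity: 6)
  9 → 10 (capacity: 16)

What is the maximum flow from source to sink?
Maximum flow = 16

Max flow: 16

Flow assignment:
  0 → 1: 5/5
  0 → 10: 11/11
  1 → 2: 5/13
  2 → 3: 5/8
  3 → 4: 5/7
  4 → 5: 5/12
  5 → 6: 5/6
  6 → 9: 5/20
  9 → 10: 5/16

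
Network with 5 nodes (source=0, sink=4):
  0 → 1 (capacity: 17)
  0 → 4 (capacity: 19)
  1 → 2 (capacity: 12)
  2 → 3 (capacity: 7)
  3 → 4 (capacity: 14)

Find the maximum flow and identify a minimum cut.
Max flow = 26, Min cut edges: (0,4), (2,3)

Maximum flow: 26
Minimum cut: (0,4), (2,3)
Partition: S = [0, 1, 2], T = [3, 4]

Max-flow min-cut theorem verified: both equal 26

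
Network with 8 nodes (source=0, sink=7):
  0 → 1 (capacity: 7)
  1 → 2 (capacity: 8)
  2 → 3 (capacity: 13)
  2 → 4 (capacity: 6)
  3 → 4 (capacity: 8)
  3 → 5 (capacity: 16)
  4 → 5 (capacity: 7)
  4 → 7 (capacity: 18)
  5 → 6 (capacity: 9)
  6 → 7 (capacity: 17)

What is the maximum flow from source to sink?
Maximum flow = 7

Max flow: 7

Flow assignment:
  0 → 1: 7/7
  1 → 2: 7/8
  2 → 3: 1/13
  2 → 4: 6/6
  3 → 4: 1/8
  4 → 7: 7/18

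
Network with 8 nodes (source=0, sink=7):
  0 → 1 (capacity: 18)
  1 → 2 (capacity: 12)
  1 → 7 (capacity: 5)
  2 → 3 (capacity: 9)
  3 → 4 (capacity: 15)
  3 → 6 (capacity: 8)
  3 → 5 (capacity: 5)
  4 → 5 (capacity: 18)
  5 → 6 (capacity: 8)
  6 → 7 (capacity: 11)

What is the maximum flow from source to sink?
Maximum flow = 14

Max flow: 14

Flow assignment:
  0 → 1: 14/18
  1 → 2: 9/12
  1 → 7: 5/5
  2 → 3: 9/9
  3 → 6: 8/8
  3 → 5: 1/5
  5 → 6: 1/8
  6 → 7: 9/11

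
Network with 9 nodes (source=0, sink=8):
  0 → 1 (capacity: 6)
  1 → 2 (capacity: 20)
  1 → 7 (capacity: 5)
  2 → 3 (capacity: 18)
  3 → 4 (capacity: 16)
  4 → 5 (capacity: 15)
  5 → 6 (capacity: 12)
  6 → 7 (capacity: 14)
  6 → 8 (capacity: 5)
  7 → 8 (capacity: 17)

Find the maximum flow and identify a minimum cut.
Max flow = 6, Min cut edges: (0,1)

Maximum flow: 6
Minimum cut: (0,1)
Partition: S = [0], T = [1, 2, 3, 4, 5, 6, 7, 8]

Max-flow min-cut theorem verified: both equal 6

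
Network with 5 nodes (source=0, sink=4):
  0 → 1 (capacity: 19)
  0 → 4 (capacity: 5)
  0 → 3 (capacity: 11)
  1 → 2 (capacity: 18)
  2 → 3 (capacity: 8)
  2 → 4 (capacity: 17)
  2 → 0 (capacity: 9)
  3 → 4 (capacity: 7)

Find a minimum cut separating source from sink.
Min cut value = 29, edges: (0,4), (2,4), (3,4)

Min cut value: 29
Partition: S = [0, 1, 2, 3], T = [4]
Cut edges: (0,4), (2,4), (3,4)

By max-flow min-cut theorem, max flow = min cut = 29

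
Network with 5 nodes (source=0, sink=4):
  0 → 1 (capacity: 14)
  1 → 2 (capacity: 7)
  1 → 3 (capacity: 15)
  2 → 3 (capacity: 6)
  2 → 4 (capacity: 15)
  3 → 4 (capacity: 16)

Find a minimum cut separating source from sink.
Min cut value = 14, edges: (0,1)

Min cut value: 14
Partition: S = [0], T = [1, 2, 3, 4]
Cut edges: (0,1)

By max-flow min-cut theorem, max flow = min cut = 14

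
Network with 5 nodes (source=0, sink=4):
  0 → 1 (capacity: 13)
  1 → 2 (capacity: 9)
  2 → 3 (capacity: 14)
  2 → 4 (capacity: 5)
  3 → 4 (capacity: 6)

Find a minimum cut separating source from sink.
Min cut value = 9, edges: (1,2)

Min cut value: 9
Partition: S = [0, 1], T = [2, 3, 4]
Cut edges: (1,2)

By max-flow min-cut theorem, max flow = min cut = 9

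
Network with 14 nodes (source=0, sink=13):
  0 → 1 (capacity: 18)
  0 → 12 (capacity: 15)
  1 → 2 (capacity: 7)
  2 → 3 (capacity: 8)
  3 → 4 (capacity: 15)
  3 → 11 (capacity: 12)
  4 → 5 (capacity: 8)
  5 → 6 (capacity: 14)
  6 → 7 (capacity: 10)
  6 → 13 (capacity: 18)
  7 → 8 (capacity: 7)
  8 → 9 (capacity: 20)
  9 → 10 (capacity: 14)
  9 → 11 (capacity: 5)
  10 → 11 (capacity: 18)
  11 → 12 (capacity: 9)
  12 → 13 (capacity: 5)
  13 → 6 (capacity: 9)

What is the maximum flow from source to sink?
Maximum flow = 12

Max flow: 12

Flow assignment:
  0 → 1: 7/18
  0 → 12: 5/15
  1 → 2: 7/7
  2 → 3: 7/8
  3 → 4: 7/15
  4 → 5: 7/8
  5 → 6: 7/14
  6 → 13: 7/18
  12 → 13: 5/5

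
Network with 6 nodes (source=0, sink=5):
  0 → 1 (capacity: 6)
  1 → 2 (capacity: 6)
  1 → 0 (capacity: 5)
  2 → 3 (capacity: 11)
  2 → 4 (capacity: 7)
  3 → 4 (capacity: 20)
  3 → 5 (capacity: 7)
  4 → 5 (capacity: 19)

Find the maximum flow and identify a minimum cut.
Max flow = 6, Min cut edges: (1,2)

Maximum flow: 6
Minimum cut: (1,2)
Partition: S = [0, 1], T = [2, 3, 4, 5]

Max-flow min-cut theorem verified: both equal 6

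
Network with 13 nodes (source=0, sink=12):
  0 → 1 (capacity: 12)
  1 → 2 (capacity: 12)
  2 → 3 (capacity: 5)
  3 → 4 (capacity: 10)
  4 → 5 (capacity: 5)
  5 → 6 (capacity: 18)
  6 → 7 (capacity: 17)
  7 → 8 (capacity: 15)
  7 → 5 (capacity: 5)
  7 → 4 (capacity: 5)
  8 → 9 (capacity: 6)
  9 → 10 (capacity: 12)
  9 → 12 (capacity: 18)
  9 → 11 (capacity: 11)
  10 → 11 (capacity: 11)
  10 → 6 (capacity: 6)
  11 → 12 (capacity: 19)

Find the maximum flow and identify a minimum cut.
Max flow = 5, Min cut edges: (4,5)

Maximum flow: 5
Minimum cut: (4,5)
Partition: S = [0, 1, 2, 3, 4], T = [5, 6, 7, 8, 9, 10, 11, 12]

Max-flow min-cut theorem verified: both equal 5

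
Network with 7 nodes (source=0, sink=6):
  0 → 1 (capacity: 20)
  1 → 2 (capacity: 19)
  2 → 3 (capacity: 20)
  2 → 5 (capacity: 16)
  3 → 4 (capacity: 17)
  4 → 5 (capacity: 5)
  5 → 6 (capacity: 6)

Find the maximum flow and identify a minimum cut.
Max flow = 6, Min cut edges: (5,6)

Maximum flow: 6
Minimum cut: (5,6)
Partition: S = [0, 1, 2, 3, 4, 5], T = [6]

Max-flow min-cut theorem verified: both equal 6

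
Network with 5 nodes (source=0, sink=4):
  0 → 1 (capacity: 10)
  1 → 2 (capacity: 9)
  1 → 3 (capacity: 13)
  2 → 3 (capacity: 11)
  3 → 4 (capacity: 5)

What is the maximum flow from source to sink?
Maximum flow = 5

Max flow: 5

Flow assignment:
  0 → 1: 5/10
  1 → 3: 5/13
  3 → 4: 5/5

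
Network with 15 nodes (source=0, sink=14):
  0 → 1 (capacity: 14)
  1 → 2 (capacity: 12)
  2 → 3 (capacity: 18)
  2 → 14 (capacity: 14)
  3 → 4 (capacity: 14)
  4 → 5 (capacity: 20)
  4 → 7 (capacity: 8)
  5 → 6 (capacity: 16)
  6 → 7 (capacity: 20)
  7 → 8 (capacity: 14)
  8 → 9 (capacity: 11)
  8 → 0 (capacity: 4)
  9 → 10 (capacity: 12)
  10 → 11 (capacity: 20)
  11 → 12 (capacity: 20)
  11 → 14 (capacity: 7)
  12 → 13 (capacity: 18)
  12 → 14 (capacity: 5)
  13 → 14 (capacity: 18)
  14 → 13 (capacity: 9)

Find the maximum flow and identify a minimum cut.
Max flow = 12, Min cut edges: (1,2)

Maximum flow: 12
Minimum cut: (1,2)
Partition: S = [0, 1], T = [2, 3, 4, 5, 6, 7, 8, 9, 10, 11, 12, 13, 14]

Max-flow min-cut theorem verified: both equal 12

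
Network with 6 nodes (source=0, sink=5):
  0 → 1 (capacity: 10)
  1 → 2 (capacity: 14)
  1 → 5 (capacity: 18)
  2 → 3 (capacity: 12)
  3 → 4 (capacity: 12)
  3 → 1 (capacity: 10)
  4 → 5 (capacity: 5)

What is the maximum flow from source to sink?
Maximum flow = 10

Max flow: 10

Flow assignment:
  0 → 1: 10/10
  1 → 5: 10/18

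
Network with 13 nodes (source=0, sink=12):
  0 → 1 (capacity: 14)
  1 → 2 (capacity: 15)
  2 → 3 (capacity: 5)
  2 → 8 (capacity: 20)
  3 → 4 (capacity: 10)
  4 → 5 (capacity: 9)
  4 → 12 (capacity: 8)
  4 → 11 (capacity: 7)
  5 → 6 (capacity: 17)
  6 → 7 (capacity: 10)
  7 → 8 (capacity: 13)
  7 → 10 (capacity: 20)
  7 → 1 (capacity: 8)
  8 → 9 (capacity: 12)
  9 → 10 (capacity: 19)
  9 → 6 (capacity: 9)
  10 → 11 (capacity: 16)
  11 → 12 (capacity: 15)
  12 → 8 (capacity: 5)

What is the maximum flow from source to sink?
Maximum flow = 14

Max flow: 14

Flow assignment:
  0 → 1: 14/14
  1 → 2: 14/15
  2 → 3: 5/5
  2 → 8: 9/20
  3 → 4: 5/10
  4 → 12: 5/8
  8 → 9: 9/12
  9 → 10: 9/19
  10 → 11: 9/16
  11 → 12: 9/15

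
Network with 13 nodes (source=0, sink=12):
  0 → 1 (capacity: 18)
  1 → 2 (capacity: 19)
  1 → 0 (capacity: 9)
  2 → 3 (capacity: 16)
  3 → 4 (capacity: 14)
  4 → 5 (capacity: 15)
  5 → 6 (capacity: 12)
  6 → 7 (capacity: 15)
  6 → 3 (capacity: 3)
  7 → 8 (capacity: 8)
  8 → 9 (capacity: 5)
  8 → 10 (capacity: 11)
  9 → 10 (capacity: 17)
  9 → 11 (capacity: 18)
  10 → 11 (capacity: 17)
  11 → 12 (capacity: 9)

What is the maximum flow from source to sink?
Maximum flow = 8

Max flow: 8

Flow assignment:
  0 → 1: 8/18
  1 → 2: 8/19
  2 → 3: 8/16
  3 → 4: 11/14
  4 → 5: 11/15
  5 → 6: 11/12
  6 → 7: 8/15
  6 → 3: 3/3
  7 → 8: 8/8
  8 → 9: 5/5
  8 → 10: 3/11
  9 → 11: 5/18
  10 → 11: 3/17
  11 → 12: 8/9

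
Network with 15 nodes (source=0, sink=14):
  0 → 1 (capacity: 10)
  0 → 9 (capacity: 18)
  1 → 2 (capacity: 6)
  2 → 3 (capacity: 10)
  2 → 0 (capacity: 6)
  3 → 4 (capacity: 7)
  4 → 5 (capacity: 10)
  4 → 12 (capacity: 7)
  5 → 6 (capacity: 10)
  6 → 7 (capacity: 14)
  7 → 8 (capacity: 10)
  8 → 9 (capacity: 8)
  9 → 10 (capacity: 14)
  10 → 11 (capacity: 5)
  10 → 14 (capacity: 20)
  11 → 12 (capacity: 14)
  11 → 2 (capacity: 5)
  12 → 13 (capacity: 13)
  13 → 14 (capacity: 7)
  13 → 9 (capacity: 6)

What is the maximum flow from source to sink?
Maximum flow = 20

Max flow: 20

Flow assignment:
  0 → 1: 6/10
  0 → 9: 14/18
  1 → 2: 6/6
  2 → 3: 6/10
  3 → 4: 6/7
  4 → 12: 6/7
  9 → 10: 14/14
  10 → 14: 14/20
  12 → 13: 6/13
  13 → 14: 6/7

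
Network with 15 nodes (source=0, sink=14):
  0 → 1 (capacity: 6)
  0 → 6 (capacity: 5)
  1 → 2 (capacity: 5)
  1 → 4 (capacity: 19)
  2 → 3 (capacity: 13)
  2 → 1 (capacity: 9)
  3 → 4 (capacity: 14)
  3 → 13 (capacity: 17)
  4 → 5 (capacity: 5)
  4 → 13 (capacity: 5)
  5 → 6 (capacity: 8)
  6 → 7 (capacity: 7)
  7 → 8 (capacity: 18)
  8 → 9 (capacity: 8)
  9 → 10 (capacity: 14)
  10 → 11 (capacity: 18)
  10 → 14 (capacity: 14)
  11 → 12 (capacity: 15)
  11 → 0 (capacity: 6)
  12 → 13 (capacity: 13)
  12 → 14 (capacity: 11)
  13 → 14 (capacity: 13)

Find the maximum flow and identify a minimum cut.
Max flow = 11, Min cut edges: (0,1), (0,6)

Maximum flow: 11
Minimum cut: (0,1), (0,6)
Partition: S = [0], T = [1, 2, 3, 4, 5, 6, 7, 8, 9, 10, 11, 12, 13, 14]

Max-flow min-cut theorem verified: both equal 11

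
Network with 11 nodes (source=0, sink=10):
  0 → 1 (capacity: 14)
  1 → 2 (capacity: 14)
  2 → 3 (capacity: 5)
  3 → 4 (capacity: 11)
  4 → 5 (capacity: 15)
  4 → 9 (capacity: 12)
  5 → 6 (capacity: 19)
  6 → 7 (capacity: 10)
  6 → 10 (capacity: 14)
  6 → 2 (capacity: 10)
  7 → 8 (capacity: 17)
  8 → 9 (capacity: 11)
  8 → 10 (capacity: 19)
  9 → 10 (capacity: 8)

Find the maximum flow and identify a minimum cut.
Max flow = 5, Min cut edges: (2,3)

Maximum flow: 5
Minimum cut: (2,3)
Partition: S = [0, 1, 2], T = [3, 4, 5, 6, 7, 8, 9, 10]

Max-flow min-cut theorem verified: both equal 5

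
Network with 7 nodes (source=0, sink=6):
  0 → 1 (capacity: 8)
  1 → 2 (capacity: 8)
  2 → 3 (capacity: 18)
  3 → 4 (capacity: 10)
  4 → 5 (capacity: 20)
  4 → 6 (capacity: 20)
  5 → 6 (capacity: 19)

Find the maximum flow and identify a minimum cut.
Max flow = 8, Min cut edges: (1,2)

Maximum flow: 8
Minimum cut: (1,2)
Partition: S = [0, 1], T = [2, 3, 4, 5, 6]

Max-flow min-cut theorem verified: both equal 8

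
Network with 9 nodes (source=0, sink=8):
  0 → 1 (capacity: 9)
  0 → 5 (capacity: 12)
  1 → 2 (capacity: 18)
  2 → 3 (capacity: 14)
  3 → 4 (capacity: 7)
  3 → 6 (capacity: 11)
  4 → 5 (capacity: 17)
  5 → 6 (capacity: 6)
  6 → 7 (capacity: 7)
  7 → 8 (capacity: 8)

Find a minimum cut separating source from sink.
Min cut value = 7, edges: (6,7)

Min cut value: 7
Partition: S = [0, 1, 2, 3, 4, 5, 6], T = [7, 8]
Cut edges: (6,7)

By max-flow min-cut theorem, max flow = min cut = 7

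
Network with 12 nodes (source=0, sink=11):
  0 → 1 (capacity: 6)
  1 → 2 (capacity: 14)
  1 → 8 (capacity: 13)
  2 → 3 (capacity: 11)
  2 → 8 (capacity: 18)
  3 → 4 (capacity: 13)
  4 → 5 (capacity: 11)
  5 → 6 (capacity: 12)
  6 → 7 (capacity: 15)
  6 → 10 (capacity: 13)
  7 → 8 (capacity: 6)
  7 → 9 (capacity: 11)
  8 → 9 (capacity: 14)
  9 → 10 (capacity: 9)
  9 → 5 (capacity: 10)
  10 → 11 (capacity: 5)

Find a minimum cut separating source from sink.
Min cut value = 5, edges: (10,11)

Min cut value: 5
Partition: S = [0, 1, 2, 3, 4, 5, 6, 7, 8, 9, 10], T = [11]
Cut edges: (10,11)

By max-flow min-cut theorem, max flow = min cut = 5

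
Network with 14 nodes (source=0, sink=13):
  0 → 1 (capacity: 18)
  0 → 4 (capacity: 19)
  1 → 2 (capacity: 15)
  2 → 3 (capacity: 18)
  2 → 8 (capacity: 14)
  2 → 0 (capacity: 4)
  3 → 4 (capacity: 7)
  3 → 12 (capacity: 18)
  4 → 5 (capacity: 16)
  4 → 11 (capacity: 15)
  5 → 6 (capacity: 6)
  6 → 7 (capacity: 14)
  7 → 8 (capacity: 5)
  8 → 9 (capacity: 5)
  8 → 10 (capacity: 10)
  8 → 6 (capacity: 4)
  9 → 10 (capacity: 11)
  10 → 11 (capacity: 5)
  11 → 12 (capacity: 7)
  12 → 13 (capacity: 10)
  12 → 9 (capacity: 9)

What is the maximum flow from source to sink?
Maximum flow = 10

Max flow: 10

Flow assignment:
  0 → 1: 7/18
  0 → 4: 7/19
  1 → 2: 7/15
  2 → 3: 3/18
  2 → 0: 4/4
  3 → 12: 3/18
  4 → 5: 5/16
  4 → 11: 2/15
  5 → 6: 5/6
  6 → 7: 5/14
  7 → 8: 5/5
  8 → 10: 5/10
  10 → 11: 5/5
  11 → 12: 7/7
  12 → 13: 10/10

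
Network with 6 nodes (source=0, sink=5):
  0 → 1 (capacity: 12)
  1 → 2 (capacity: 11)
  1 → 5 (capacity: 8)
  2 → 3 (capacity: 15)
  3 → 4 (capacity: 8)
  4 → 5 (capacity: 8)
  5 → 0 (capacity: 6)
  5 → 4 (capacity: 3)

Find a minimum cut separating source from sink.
Min cut value = 12, edges: (0,1)

Min cut value: 12
Partition: S = [0], T = [1, 2, 3, 4, 5]
Cut edges: (0,1)

By max-flow min-cut theorem, max flow = min cut = 12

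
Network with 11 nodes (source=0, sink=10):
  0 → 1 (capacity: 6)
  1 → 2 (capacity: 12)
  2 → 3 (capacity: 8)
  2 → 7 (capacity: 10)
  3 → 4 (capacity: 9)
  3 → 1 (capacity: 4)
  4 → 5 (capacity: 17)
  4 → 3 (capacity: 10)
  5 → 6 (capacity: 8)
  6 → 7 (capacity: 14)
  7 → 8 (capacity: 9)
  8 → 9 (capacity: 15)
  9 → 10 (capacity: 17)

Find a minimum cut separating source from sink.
Min cut value = 6, edges: (0,1)

Min cut value: 6
Partition: S = [0], T = [1, 2, 3, 4, 5, 6, 7, 8, 9, 10]
Cut edges: (0,1)

By max-flow min-cut theorem, max flow = min cut = 6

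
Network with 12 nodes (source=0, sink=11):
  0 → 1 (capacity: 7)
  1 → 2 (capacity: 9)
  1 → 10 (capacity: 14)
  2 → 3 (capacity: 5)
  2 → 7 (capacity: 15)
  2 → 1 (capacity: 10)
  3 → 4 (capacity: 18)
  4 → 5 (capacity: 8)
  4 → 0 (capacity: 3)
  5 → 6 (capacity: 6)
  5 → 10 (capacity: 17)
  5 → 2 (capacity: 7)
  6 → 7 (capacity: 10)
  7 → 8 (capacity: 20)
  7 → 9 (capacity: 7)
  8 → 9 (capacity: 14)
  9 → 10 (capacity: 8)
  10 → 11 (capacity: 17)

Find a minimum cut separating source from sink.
Min cut value = 7, edges: (0,1)

Min cut value: 7
Partition: S = [0], T = [1, 2, 3, 4, 5, 6, 7, 8, 9, 10, 11]
Cut edges: (0,1)

By max-flow min-cut theorem, max flow = min cut = 7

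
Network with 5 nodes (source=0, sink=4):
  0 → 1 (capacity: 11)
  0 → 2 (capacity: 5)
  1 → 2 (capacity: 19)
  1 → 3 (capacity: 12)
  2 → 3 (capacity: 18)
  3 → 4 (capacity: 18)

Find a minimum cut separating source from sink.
Min cut value = 16, edges: (0,1), (0,2)

Min cut value: 16
Partition: S = [0], T = [1, 2, 3, 4]
Cut edges: (0,1), (0,2)

By max-flow min-cut theorem, max flow = min cut = 16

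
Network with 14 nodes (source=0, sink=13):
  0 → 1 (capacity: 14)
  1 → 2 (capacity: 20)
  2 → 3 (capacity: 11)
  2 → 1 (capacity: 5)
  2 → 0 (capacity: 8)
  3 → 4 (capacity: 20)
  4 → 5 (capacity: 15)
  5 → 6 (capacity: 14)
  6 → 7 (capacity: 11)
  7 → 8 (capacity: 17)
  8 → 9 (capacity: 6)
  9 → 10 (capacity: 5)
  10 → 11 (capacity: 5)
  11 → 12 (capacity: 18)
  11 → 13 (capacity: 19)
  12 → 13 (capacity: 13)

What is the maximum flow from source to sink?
Maximum flow = 5

Max flow: 5

Flow assignment:
  0 → 1: 11/14
  1 → 2: 11/20
  2 → 3: 5/11
  2 → 0: 6/8
  3 → 4: 5/20
  4 → 5: 5/15
  5 → 6: 5/14
  6 → 7: 5/11
  7 → 8: 5/17
  8 → 9: 5/6
  9 → 10: 5/5
  10 → 11: 5/5
  11 → 13: 5/19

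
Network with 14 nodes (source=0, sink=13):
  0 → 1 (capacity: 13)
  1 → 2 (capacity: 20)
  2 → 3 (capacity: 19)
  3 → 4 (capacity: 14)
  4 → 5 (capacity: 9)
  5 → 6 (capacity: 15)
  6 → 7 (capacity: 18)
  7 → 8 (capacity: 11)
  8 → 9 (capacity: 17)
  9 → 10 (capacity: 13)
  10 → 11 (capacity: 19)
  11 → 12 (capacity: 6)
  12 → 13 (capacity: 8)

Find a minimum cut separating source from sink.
Min cut value = 6, edges: (11,12)

Min cut value: 6
Partition: S = [0, 1, 2, 3, 4, 5, 6, 7, 8, 9, 10, 11], T = [12, 13]
Cut edges: (11,12)

By max-flow min-cut theorem, max flow = min cut = 6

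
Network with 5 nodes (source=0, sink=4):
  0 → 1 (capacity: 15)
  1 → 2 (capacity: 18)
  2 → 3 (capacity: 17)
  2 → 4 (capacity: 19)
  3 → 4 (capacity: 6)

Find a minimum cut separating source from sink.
Min cut value = 15, edges: (0,1)

Min cut value: 15
Partition: S = [0], T = [1, 2, 3, 4]
Cut edges: (0,1)

By max-flow min-cut theorem, max flow = min cut = 15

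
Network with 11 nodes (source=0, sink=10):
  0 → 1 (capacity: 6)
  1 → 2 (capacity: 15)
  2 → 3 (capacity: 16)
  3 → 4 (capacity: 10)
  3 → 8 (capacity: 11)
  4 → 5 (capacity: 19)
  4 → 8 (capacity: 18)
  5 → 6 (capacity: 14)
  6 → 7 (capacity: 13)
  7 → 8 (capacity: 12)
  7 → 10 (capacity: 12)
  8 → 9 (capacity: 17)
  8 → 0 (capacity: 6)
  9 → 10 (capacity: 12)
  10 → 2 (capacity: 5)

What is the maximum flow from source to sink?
Maximum flow = 6

Max flow: 6

Flow assignment:
  0 → 1: 6/6
  1 → 2: 6/15
  2 → 3: 6/16
  3 → 8: 6/11
  8 → 9: 6/17
  9 → 10: 6/12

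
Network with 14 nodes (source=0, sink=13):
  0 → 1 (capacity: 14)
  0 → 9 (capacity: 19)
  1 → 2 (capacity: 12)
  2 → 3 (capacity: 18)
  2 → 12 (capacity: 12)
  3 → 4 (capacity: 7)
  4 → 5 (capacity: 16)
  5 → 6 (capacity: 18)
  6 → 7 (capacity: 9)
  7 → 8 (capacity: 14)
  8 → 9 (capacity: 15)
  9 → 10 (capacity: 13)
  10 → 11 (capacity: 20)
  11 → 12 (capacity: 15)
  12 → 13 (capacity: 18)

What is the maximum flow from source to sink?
Maximum flow = 18

Max flow: 18

Flow assignment:
  0 → 1: 5/14
  0 → 9: 13/19
  1 → 2: 5/12
  2 → 12: 5/12
  9 → 10: 13/13
  10 → 11: 13/20
  11 → 12: 13/15
  12 → 13: 18/18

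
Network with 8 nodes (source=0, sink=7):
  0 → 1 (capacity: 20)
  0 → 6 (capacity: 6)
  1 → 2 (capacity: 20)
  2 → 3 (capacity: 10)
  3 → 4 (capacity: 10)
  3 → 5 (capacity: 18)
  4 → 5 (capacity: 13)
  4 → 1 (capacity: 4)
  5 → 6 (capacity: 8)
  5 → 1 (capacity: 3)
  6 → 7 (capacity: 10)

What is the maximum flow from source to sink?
Maximum flow = 10

Max flow: 10

Flow assignment:
  0 → 1: 8/20
  0 → 6: 2/6
  1 → 2: 10/20
  2 → 3: 10/10
  3 → 5: 10/18
  5 → 6: 8/8
  5 → 1: 2/3
  6 → 7: 10/10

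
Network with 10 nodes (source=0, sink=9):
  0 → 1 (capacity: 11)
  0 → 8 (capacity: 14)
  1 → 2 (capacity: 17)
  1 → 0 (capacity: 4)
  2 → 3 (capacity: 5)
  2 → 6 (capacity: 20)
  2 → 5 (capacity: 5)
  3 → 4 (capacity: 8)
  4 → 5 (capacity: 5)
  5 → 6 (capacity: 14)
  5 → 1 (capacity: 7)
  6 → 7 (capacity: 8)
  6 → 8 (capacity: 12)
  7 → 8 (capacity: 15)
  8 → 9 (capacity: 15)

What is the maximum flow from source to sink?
Maximum flow = 15

Max flow: 15

Flow assignment:
  0 → 1: 11/11
  0 → 8: 4/14
  1 → 2: 11/17
  2 → 6: 11/20
  6 → 8: 11/12
  8 → 9: 15/15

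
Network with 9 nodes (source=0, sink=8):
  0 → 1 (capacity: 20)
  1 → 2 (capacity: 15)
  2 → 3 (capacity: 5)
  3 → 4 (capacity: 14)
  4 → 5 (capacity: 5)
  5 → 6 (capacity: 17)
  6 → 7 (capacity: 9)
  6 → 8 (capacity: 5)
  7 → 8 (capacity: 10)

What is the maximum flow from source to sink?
Maximum flow = 5

Max flow: 5

Flow assignment:
  0 → 1: 5/20
  1 → 2: 5/15
  2 → 3: 5/5
  3 → 4: 5/14
  4 → 5: 5/5
  5 → 6: 5/17
  6 → 8: 5/5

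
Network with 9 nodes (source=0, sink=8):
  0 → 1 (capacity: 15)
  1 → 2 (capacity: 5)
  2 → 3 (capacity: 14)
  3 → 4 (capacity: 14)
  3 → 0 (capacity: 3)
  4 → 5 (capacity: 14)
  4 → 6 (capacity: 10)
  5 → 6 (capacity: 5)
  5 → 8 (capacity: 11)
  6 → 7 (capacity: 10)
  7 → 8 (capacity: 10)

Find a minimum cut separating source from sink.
Min cut value = 5, edges: (1,2)

Min cut value: 5
Partition: S = [0, 1], T = [2, 3, 4, 5, 6, 7, 8]
Cut edges: (1,2)

By max-flow min-cut theorem, max flow = min cut = 5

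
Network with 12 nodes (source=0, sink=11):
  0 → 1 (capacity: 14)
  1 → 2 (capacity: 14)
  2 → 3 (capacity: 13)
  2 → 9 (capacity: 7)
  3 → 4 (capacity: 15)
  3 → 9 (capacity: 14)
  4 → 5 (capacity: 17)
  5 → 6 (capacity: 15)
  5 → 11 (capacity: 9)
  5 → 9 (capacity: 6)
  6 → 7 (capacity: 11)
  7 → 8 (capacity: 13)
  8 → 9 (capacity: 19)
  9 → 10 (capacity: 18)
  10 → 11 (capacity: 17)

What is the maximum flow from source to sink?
Maximum flow = 14

Max flow: 14

Flow assignment:
  0 → 1: 14/14
  1 → 2: 14/14
  2 → 3: 7/13
  2 → 9: 7/7
  3 → 4: 7/15
  4 → 5: 7/17
  5 → 11: 7/9
  9 → 10: 7/18
  10 → 11: 7/17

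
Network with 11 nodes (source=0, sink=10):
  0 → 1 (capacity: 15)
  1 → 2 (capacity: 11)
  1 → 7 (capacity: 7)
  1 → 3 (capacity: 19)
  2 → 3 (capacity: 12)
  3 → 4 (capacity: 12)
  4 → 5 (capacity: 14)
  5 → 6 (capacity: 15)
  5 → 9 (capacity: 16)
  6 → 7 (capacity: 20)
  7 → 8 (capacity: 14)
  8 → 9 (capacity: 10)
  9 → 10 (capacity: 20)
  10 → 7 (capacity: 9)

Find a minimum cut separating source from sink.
Min cut value = 15, edges: (0,1)

Min cut value: 15
Partition: S = [0], T = [1, 2, 3, 4, 5, 6, 7, 8, 9, 10]
Cut edges: (0,1)

By max-flow min-cut theorem, max flow = min cut = 15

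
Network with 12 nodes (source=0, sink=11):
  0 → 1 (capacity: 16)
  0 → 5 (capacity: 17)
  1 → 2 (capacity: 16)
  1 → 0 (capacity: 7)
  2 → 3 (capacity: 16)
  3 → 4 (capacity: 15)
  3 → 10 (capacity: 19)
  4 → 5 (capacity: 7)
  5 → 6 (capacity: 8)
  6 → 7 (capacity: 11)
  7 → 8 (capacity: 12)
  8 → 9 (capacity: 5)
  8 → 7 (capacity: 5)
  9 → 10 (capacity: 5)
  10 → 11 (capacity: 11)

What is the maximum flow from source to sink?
Maximum flow = 11

Max flow: 11

Flow assignment:
  0 → 1: 6/16
  0 → 5: 5/17
  1 → 2: 6/16
  2 → 3: 6/16
  3 → 10: 6/19
  5 → 6: 5/8
  6 → 7: 5/11
  7 → 8: 5/12
  8 → 9: 5/5
  9 → 10: 5/5
  10 → 11: 11/11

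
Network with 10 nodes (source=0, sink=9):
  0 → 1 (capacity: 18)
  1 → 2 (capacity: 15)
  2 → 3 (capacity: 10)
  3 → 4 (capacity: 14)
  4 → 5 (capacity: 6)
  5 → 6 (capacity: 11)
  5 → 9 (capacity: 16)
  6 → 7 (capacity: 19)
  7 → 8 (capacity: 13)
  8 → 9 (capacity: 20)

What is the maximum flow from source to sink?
Maximum flow = 6

Max flow: 6

Flow assignment:
  0 → 1: 6/18
  1 → 2: 6/15
  2 → 3: 6/10
  3 → 4: 6/14
  4 → 5: 6/6
  5 → 9: 6/16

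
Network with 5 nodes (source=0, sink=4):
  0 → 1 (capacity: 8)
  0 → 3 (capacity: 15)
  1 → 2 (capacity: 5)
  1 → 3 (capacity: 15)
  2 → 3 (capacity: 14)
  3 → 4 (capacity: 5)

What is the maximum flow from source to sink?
Maximum flow = 5

Max flow: 5

Flow assignment:
  0 → 3: 5/15
  3 → 4: 5/5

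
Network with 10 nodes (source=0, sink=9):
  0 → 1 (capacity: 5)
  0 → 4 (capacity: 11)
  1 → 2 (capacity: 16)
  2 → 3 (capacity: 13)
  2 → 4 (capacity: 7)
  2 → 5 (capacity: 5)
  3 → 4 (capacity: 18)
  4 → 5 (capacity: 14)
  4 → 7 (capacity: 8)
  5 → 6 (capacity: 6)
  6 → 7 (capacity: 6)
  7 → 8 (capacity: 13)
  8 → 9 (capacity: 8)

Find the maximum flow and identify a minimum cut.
Max flow = 8, Min cut edges: (8,9)

Maximum flow: 8
Minimum cut: (8,9)
Partition: S = [0, 1, 2, 3, 4, 5, 6, 7, 8], T = [9]

Max-flow min-cut theorem verified: both equal 8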